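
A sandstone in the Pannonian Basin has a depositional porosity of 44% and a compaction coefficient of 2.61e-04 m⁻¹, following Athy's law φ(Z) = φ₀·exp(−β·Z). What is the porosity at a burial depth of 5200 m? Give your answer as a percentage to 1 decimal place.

Working in km (1 km = 1000 m; β in km⁻¹ = β in m⁻¹ × 1000):
φ = φ₀·exp(−β·Z) = 0.44 × exp(−0.261 × 5.2) = 0.44 × exp(−1.357)
  = 0.44 × 0.2574 = 0.1132

11.3%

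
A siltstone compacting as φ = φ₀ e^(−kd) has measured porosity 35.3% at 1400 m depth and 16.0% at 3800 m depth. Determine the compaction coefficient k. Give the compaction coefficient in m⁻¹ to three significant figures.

Working in km (1 km = 1000 m; k in km⁻¹ = k in m⁻¹ × 1000):
Athy: φ(d) = φ₀ e^(−kd) ⇒ φ₁/φ₂ = e^{k(d₂−d₁)} ⇒ k = ln(φ₁/φ₂)/(d₂−d₁)
k = ln(0.353/0.16) / (3.8 − 1.4) = ln(2.206) / 2.4 = 0.7913 / 2.4 = 0.3297 km⁻¹

0.000330 m⁻¹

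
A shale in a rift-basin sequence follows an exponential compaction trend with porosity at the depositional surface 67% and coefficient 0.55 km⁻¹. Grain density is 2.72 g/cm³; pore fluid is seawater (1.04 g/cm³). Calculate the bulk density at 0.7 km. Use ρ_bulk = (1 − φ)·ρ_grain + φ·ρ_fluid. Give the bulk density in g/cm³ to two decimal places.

Porosity at depth: φ = 0.67·exp(−0.55×0.7) = 0.67×0.6805 = 0.4559
Bulk density: ρ_b = (1−φ)ρ_g + φ·ρ_f = 0.5441×2.72 + 0.4559×1.04
       = 1.480 + 0.474 = 1.954 g/cm³

1.95 g/cm³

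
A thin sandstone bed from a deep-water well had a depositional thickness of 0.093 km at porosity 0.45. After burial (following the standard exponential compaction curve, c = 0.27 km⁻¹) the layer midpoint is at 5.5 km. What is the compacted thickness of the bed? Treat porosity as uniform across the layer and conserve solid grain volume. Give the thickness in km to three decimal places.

0.057 km

Porosity at 5.5 km: phi = 0.45·exp(−0.27×5.5) = 0.1019
Solid-volume conservation: h(1−phi) = h₀(1−phi₀) ⇒ h = h₀·(1−phi₀)/(1−phi)
h = 0.093 × (1 − 0.45)/(1 − 0.1019) = 0.093 × 0.6124 = 0.0570 km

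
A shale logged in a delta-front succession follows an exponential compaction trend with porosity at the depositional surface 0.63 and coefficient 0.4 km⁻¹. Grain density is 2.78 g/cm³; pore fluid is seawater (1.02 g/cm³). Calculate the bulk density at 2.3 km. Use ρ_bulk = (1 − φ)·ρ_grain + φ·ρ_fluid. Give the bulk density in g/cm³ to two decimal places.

2.34 g/cm³

Porosity at depth: φ = 0.63·exp(−0.4×2.3) = 0.63×0.3985 = 0.2511
Bulk density: ρ_b = (1−φ)ρ_g + φ·ρ_f = 0.7489×2.78 + 0.2511×1.02
       = 2.082 + 0.256 = 2.338 g/cm³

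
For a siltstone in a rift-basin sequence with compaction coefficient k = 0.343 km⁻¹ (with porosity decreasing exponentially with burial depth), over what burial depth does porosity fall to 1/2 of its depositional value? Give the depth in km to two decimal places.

2.02 km

phi/phi₀ = 1/2 ⇒ exp(−k·Z) = 1/2 ⇒ Z = ln(2) / k
Z = 0.6931 / 0.343 = 2.021 km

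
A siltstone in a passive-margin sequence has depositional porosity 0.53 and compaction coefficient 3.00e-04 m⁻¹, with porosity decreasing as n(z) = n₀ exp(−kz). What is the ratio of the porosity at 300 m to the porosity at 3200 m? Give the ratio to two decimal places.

Working in km (1 km = 1000 m; k in km⁻¹ = k in m⁻¹ × 1000):
n(z₁)/n(z₂) = e^(−k·z₁)/e^(−k·z₂) = e^{k(z₂−z₁)}
= exp(0.3 × 2.9) = exp(0.87) = 2.3869

2.39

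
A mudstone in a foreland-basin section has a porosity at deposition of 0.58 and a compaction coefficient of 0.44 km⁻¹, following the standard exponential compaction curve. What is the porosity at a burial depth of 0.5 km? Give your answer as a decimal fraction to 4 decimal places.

0.4655

φ = φ₀·exp(−β·Z) = 0.58 × exp(−0.44 × 0.5) = 0.58 × exp(−0.22)
  = 0.58 × 0.8025 = 0.4655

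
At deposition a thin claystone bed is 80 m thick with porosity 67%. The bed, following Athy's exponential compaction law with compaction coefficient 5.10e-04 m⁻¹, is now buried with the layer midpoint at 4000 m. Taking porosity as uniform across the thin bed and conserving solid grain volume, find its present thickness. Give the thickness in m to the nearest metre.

Working in km (1 km = 1000 m; c in km⁻¹ = c in m⁻¹ × 1000):
Porosity at 4 km: φ = 0.67·exp(−0.51×4) = 0.0871
Solid-volume conservation: h(1−φ) = h₀(1−φ₀) ⇒ h = h₀·(1−φ₀)/(1−φ)
h = 0.08 × (1 − 0.67)/(1 − 0.0871) = 0.08 × 0.3615 = 0.0289 km

29 m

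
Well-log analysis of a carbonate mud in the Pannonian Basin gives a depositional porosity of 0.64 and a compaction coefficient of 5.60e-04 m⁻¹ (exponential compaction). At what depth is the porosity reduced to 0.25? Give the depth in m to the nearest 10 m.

1680 m

Working in km (1 km = 1000 m; β in km⁻¹ = β in m⁻¹ × 1000):
Invert Athy's law: z = ln(phi₀/phi) / β
z = ln(0.64/0.25) / 0.56 = ln(2.56) / 0.56 = 0.9400 / 0.56 = 1.679 km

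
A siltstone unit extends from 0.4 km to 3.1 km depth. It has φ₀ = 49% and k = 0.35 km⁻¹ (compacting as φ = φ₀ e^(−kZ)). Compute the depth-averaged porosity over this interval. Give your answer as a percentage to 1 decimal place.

⟨φ⟩ = (1/(Z₂−Z₁)) ∫ φ₀ e^(−kZ) dZ = φ₀·(e^(−k·Z₁) − e^(−k·Z₂)) / (k·(Z₂−Z₁))
e^(−0.35×0.4) = 0.8694; e^(−0.35×3.1) = 0.3379
⟨φ⟩ = 0.49 × (0.8694 − 0.3379) / (0.35 × 2.7) = 0.49 × 0.5624 = 0.2756

27.6%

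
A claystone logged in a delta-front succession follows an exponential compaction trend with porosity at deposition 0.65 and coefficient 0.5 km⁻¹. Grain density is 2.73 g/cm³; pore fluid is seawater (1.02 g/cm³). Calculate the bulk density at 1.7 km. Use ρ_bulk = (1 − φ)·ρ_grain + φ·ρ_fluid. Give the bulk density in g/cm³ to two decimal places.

Porosity at depth: φ = 0.65·exp(−0.5×1.7) = 0.65×0.4274 = 0.2778
Bulk density: ρ_b = (1−φ)ρ_g + φ·ρ_f = 0.7222×2.73 + 0.2778×1.02
       = 1.972 + 0.283 = 2.255 g/cm³

2.25 g/cm³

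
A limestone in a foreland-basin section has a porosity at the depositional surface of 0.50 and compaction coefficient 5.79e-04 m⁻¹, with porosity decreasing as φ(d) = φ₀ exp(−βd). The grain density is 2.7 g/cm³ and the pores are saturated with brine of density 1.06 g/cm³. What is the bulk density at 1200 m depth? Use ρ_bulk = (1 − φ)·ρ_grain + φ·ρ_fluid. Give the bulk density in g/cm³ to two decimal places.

2.29 g/cm³

Working in km (1 km = 1000 m; β in km⁻¹ = β in m⁻¹ × 1000):
Porosity at depth: φ = 0.5·exp(−0.579×1.2) = 0.5×0.4992 = 0.2496
Bulk density: ρ_b = (1−φ)ρ_g + φ·ρ_f = 0.7504×2.7 + 0.2496×1.06
       = 2.026 + 0.265 = 2.291 g/cm³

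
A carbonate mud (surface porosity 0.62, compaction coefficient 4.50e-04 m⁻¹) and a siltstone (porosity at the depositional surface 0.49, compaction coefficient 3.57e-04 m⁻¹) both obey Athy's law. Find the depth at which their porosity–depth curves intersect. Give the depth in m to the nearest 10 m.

Working in km (1 km = 1000 m; k in km⁻¹ = k in m⁻¹ × 1000):
Set φ₀ₐ e^(−kₐz) = φ₀ᵦ e^(−kᵦz) ⇒ ln(φ₀ₐ/φ₀ᵦ) = (kₐ − kᵦ)·z
z = ln(0.62/0.49) / (0.45 − 0.357) = 0.2353 / 0.093 = 2.530 km

2530 m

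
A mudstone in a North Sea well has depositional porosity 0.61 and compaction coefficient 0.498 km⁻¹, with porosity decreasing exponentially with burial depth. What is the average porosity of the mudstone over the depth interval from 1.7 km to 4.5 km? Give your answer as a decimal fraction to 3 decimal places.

0.141

⟨phi⟩ = (1/(z₂−z₁)) ∫ phi₀ e^(−kz) dz = phi₀·(e^(−k·z₁) − e^(−k·z₂)) / (k·(z₂−z₁))
e^(−0.498×1.7) = 0.4289; e^(−0.498×4.5) = 0.1064
⟨phi⟩ = 0.61 × (0.4289 − 0.1064) / (0.498 × 2.8) = 0.61 × 0.2313 = 0.1411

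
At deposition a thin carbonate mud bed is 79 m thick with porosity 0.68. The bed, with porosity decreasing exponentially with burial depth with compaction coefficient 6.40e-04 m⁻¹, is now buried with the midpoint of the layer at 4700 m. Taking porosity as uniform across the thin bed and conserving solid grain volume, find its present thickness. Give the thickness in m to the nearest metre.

26 m

Working in km (1 km = 1000 m; k in km⁻¹ = k in m⁻¹ × 1000):
Porosity at 4.7 km: n = 0.68·exp(−0.64×4.7) = 0.0336
Solid-volume conservation: h(1−n) = h₀(1−n₀) ⇒ h = h₀·(1−n₀)/(1−n)
h = 0.079 × (1 − 0.68)/(1 − 0.0336) = 0.079 × 0.3311 = 0.0262 km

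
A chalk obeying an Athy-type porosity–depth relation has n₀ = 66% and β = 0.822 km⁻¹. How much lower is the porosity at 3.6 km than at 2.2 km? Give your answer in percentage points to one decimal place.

n(2.2) = 0.66·e^(−0.822×2.2) = 0.1082
n(3.6) = 0.66·e^(−0.822×3.6) = 0.0342
Δn = 0.1082 − 0.0342 = 0.0740

7.4 percentage points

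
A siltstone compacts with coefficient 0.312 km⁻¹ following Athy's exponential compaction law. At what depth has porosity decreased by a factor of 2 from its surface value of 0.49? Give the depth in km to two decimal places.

2.22 km

φ/φ₀ = 1/2 ⇒ exp(−k·Z) = 1/2 ⇒ Z = ln(2) / k
Z = 0.6931 / 0.312 = 2.222 km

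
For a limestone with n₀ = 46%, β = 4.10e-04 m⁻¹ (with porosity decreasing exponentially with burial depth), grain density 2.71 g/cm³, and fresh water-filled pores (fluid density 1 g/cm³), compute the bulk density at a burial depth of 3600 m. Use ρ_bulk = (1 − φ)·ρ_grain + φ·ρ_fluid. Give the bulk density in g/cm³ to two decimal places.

Working in km (1 km = 1000 m; β in km⁻¹ = β in m⁻¹ × 1000):
Porosity at depth: n = 0.46·exp(−0.41×3.6) = 0.46×0.2286 = 0.1051
Bulk density: ρ_b = (1−n)ρ_g + n·ρ_f = 0.8949×2.71 + 0.1051×1
       = 2.425 + 0.105 = 2.530 g/cm³

2.53 g/cm³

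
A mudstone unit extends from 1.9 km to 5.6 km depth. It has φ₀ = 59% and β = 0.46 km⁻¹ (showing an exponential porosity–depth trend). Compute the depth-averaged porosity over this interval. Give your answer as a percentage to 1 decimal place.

⟨φ⟩ = (1/(d₂−d₁)) ∫ φ₀ e^(−βd) dd = φ₀·(e^(−β·d₁) − e^(−β·d₂)) / (β·(d₂−d₁))
e^(−0.46×1.9) = 0.4173; e^(−0.46×5.6) = 0.0761
⟨φ⟩ = 0.59 × (0.4173 − 0.0761) / (0.46 × 3.7) = 0.59 × 0.2005 = 0.1183

11.8%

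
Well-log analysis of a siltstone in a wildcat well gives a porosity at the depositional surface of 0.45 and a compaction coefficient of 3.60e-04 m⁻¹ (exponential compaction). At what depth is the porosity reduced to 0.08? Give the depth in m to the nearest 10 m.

Working in km (1 km = 1000 m; k in km⁻¹ = k in m⁻¹ × 1000):
Invert Athy's law: d = ln(φ₀/φ) / k
d = ln(0.45/0.08) / 0.36 = ln(5.625) / 0.36 = 1.7272 / 0.36 = 4.798 km

4800 m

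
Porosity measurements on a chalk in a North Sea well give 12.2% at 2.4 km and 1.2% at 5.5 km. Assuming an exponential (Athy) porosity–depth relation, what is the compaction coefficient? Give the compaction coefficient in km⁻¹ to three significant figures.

0.748 km⁻¹

Athy: n(d) = n₀ e^(−βd) ⇒ n₁/n₂ = e^{β(d₂−d₁)} ⇒ β = ln(n₁/n₂)/(d₂−d₁)
β = ln(0.122/0.012) / (5.5 − 2.4) = ln(10.17) / 3.1 = 2.3191 / 3.1 = 0.7481 km⁻¹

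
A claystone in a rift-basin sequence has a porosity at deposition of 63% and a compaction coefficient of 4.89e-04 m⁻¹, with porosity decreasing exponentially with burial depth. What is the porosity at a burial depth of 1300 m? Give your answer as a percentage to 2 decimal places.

Working in km (1 km = 1000 m; k in km⁻¹ = k in m⁻¹ × 1000):
φ = φ₀·exp(−k·z) = 0.63 × exp(−0.489 × 1.3) = 0.63 × exp(−0.6357)
  = 0.63 × 0.5296 = 0.3336

33.36%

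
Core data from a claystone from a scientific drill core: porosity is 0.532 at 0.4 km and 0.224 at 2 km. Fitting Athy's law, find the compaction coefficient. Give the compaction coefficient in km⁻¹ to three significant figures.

Athy: phi(Z) = phi₀ e^(−βZ) ⇒ phi₁/phi₂ = e^{β(Z₂−Z₁)} ⇒ β = ln(phi₁/phi₂)/(Z₂−Z₁)
β = ln(0.532/0.224) / (2 − 0.4) = ln(2.375) / 1.6 = 0.8650 / 1.6 = 0.5406 km⁻¹

0.541 km⁻¹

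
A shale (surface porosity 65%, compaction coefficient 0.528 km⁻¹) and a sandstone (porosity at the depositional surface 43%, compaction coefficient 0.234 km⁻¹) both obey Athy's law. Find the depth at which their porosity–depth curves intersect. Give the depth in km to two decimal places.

Set n₀ₐ e^(−cₐZ) = n₀ᵦ e^(−cᵦZ) ⇒ ln(n₀ₐ/n₀ᵦ) = (cₐ − cᵦ)·Z
Z = ln(0.65/0.43) / (0.528 − 0.234) = 0.4132 / 0.294 = 1.405 km

1.41 km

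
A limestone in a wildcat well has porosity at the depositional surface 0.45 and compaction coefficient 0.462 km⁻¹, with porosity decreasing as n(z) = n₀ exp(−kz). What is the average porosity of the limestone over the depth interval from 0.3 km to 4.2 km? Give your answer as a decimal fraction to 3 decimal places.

0.182

⟨n⟩ = (1/(z₂−z₁)) ∫ n₀ e^(−kz) dz = n₀·(e^(−k·z₁) − e^(−k·z₂)) / (k·(z₂−z₁))
e^(−0.462×0.3) = 0.8706; e^(−0.462×4.2) = 0.1436
⟨n⟩ = 0.45 × (0.8706 − 0.1436) / (0.462 × 3.9) = 0.45 × 0.4034 = 0.1816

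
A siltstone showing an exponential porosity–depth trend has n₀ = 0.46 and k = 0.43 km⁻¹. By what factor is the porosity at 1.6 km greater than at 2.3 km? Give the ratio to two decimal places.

1.35

n(d₁)/n(d₂) = e^(−k·d₁)/e^(−k·d₂) = e^{k(d₂−d₁)}
= exp(0.43 × 0.7) = exp(0.301) = 1.3512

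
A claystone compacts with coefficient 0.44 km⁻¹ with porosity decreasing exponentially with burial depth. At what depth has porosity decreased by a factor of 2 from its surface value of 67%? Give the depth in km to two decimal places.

φ/φ₀ = 1/2 ⇒ exp(−c·Z) = 1/2 ⇒ Z = ln(2) / c
Z = 0.6931 / 0.44 = 1.575 km

1.58 km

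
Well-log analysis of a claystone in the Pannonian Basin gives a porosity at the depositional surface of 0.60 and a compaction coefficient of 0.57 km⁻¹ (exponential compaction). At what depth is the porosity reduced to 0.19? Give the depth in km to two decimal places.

Invert Athy's law: Z = ln(n₀/n) / k
Z = ln(0.6/0.19) / 0.57 = ln(3.158) / 0.57 = 1.1499 / 0.57 = 2.017 km

2.02 km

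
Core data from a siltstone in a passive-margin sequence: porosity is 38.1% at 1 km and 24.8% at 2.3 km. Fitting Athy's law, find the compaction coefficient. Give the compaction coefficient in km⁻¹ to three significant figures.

Athy: n(Z) = n₀ e^(−kZ) ⇒ n₁/n₂ = e^{k(Z₂−Z₁)} ⇒ k = ln(n₁/n₂)/(Z₂−Z₁)
k = ln(0.381/0.248) / (2.3 − 1) = ln(1.536) / 1.3 = 0.4294 / 1.3 = 0.3303 km⁻¹

0.330 km⁻¹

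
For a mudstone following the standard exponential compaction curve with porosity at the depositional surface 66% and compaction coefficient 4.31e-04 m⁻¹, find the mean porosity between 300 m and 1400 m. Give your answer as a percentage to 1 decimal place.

46.2%

Working in km (1 km = 1000 m; β in km⁻¹ = β in m⁻¹ × 1000):
⟨φ⟩ = (1/(z₂−z₁)) ∫ φ₀ e^(−βz) dz = φ₀·(e^(−β·z₁) − e^(−β·z₂)) / (β·(z₂−z₁))
e^(−0.431×0.3) = 0.8787; e^(−0.431×1.4) = 0.5469
⟨φ⟩ = 0.66 × (0.8787 − 0.5469) / (0.431 × 1.1) = 0.66 × 0.6998 = 0.4618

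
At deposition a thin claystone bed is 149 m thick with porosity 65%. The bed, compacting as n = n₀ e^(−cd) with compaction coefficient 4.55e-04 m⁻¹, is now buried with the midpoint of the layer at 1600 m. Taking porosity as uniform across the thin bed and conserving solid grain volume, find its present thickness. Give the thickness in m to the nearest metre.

76 m

Working in km (1 km = 1000 m; c in km⁻¹ = c in m⁻¹ × 1000):
Porosity at 1.6 km: n = 0.65·exp(−0.455×1.6) = 0.3139
Solid-volume conservation: h(1−n) = h₀(1−n₀) ⇒ h = h₀·(1−n₀)/(1−n)
h = 0.149 × (1 − 0.65)/(1 − 0.3139) = 0.149 × 0.5101 = 0.0760 km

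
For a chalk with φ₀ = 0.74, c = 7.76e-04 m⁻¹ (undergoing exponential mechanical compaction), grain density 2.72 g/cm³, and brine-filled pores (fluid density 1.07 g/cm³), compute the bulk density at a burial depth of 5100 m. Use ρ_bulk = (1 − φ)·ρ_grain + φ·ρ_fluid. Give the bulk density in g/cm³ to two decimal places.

2.70 g/cm³

Working in km (1 km = 1000 m; c in km⁻¹ = c in m⁻¹ × 1000):
Porosity at depth: φ = 0.74·exp(−0.776×5.1) = 0.74×0.0191 = 0.0141
Bulk density: ρ_b = (1−φ)ρ_g + φ·ρ_f = 0.9859×2.72 + 0.0141×1.07
       = 2.682 + 0.015 = 2.697 g/cm³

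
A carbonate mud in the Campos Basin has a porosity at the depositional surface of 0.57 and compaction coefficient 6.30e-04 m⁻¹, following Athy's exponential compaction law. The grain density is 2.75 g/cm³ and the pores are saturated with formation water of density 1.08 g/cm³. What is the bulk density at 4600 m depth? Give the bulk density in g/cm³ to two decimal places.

Working in km (1 km = 1000 m; k in km⁻¹ = k in m⁻¹ × 1000):
Porosity at depth: φ = 0.57·exp(−0.63×4.6) = 0.57×0.0551 = 0.0314
Bulk density: ρ_b = (1−φ)ρ_g + φ·ρ_f = 0.9686×2.75 + 0.0314×1.08
       = 2.664 + 0.034 = 2.698 g/cm³

2.70 g/cm³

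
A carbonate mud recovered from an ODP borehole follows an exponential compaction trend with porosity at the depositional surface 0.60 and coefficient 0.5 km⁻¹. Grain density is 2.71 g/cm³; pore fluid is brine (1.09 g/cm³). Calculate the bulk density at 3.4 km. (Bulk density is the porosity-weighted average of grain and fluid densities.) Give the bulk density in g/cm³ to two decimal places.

2.53 g/cm³

Porosity at depth: φ = 0.6·exp(−0.5×3.4) = 0.6×0.1827 = 0.1096
Bulk density: ρ_b = (1−φ)ρ_g + φ·ρ_f = 0.8904×2.71 + 0.1096×1.09
       = 2.413 + 0.119 = 2.532 g/cm³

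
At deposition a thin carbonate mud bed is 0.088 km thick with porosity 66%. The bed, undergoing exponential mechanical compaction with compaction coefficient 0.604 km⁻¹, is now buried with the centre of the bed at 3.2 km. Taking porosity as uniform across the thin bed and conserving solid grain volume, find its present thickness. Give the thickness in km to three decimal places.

Porosity at 3.2 km: phi = 0.66·exp(−0.604×3.2) = 0.0955
Solid-volume conservation: h(1−phi) = h₀(1−phi₀) ⇒ h = h₀·(1−phi₀)/(1−phi)
h = 0.088 × (1 − 0.66)/(1 − 0.0955) = 0.088 × 0.3759 = 0.0331 km

0.033 km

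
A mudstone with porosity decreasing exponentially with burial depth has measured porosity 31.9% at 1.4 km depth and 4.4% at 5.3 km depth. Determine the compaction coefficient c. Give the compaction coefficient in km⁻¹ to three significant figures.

Athy: phi(Z) = phi₀ e^(−cZ) ⇒ phi₁/phi₂ = e^{c(Z₂−Z₁)} ⇒ c = ln(phi₁/phi₂)/(Z₂−Z₁)
c = ln(0.319/0.044) / (5.3 − 1.4) = ln(7.25) / 3.9 = 1.9810 / 3.9 = 0.5079 km⁻¹

0.508 km⁻¹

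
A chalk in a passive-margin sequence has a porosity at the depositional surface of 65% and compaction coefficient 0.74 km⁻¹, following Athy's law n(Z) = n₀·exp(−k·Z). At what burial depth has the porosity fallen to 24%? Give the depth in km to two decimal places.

1.35 km

Invert Athy's law: Z = ln(n₀/n) / k
Z = ln(0.65/0.24) / 0.74 = ln(2.708) / 0.74 = 0.9963 / 0.74 = 1.346 km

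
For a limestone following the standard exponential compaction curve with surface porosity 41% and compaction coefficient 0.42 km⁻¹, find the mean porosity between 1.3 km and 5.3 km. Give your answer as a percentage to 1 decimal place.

⟨phi⟩ = (1/(z₂−z₁)) ∫ phi₀ e^(−kz) dz = phi₀·(e^(−k·z₁) − e^(−k·z₂)) / (k·(z₂−z₁))
e^(−0.42×1.3) = 0.5793; e^(−0.42×5.3) = 0.1080
⟨phi⟩ = 0.41 × (0.5793 − 0.1080) / (0.42 × 4) = 0.41 × 0.2805 = 0.1150

11.5%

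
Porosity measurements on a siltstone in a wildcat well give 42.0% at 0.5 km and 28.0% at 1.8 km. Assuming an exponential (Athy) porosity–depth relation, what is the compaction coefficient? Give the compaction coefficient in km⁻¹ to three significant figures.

Athy: phi(Z) = phi₀ e^(−cZ) ⇒ phi₁/phi₂ = e^{c(Z₂−Z₁)} ⇒ c = ln(phi₁/phi₂)/(Z₂−Z₁)
c = ln(0.42/0.28) / (1.8 − 0.5) = ln(1.5) / 1.3 = 0.4055 / 1.3 = 0.3119 km⁻¹

0.312 km⁻¹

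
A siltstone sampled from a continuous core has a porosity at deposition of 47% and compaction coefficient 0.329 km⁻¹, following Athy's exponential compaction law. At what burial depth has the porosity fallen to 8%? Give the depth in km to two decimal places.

5.38 km

Invert Athy's law: z = ln(n₀/n) / β
z = ln(0.47/0.08) / 0.329 = ln(5.875) / 0.329 = 1.7707 / 0.329 = 5.382 km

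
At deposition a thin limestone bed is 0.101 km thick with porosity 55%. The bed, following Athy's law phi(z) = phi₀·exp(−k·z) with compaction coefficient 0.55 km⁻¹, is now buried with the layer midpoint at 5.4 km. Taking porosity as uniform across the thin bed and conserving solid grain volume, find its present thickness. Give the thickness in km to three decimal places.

Porosity at 5.4 km: phi = 0.55·exp(−0.55×5.4) = 0.0282
Solid-volume conservation: h(1−phi) = h₀(1−phi₀) ⇒ h = h₀·(1−phi₀)/(1−phi)
h = 0.101 × (1 − 0.55)/(1 − 0.0282) = 0.101 × 0.4631 = 0.0468 km

0.047 km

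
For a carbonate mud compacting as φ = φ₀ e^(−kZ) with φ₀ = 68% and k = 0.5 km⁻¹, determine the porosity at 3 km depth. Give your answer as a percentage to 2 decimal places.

15.17%

φ = φ₀·exp(−k·Z) = 0.68 × exp(−0.5 × 3) = 0.68 × exp(−1.5)
  = 0.68 × 0.2231 = 0.1517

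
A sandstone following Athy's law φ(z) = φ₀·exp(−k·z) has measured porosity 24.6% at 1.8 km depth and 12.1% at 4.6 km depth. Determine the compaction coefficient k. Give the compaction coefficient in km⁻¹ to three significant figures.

Athy: φ(z) = φ₀ e^(−kz) ⇒ φ₁/φ₂ = e^{k(z₂−z₁)} ⇒ k = ln(φ₁/φ₂)/(z₂−z₁)
k = ln(0.246/0.121) / (4.6 − 1.8) = ln(2.033) / 2.8 = 0.7095 / 2.8 = 0.2534 km⁻¹

0.253 km⁻¹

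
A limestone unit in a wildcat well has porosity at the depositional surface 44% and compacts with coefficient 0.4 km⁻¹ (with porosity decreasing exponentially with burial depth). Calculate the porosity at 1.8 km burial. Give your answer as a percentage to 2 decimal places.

φ = φ₀·exp(−β·Z) = 0.44 × exp(−0.4 × 1.8) = 0.44 × exp(−0.72)
  = 0.44 × 0.4868 = 0.2142

21.42%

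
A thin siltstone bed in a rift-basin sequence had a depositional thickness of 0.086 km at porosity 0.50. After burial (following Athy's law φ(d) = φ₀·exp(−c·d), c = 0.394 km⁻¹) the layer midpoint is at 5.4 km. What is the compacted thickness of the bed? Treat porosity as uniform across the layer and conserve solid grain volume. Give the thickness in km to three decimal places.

0.046 km

Porosity at 5.4 km: φ = 0.5·exp(−0.394×5.4) = 0.0596
Solid-volume conservation: h(1−φ) = h₀(1−φ₀) ⇒ h = h₀·(1−φ₀)/(1−φ)
h = 0.086 × (1 − 0.5)/(1 − 0.0596) = 0.086 × 0.5317 = 0.0457 km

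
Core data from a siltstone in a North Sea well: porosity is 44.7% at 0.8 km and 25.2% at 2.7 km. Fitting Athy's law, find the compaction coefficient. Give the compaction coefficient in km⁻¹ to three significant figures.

Athy: n(d) = n₀ e^(−kd) ⇒ n₁/n₂ = e^{k(d₂−d₁)} ⇒ k = ln(n₁/n₂)/(d₂−d₁)
k = ln(0.447/0.252) / (2.7 − 0.8) = ln(1.774) / 1.9 = 0.5731 / 1.9 = 0.3016 km⁻¹

0.302 km⁻¹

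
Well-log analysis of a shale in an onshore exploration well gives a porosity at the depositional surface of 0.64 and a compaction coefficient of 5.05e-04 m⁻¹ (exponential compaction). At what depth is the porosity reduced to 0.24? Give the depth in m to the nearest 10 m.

Working in km (1 km = 1000 m; c in km⁻¹ = c in m⁻¹ × 1000):
Invert Athy's law: z = ln(n₀/n) / c
z = ln(0.64/0.24) / 0.505 = ln(2.667) / 0.505 = 0.9808 / 0.505 = 1.942 km

1940 m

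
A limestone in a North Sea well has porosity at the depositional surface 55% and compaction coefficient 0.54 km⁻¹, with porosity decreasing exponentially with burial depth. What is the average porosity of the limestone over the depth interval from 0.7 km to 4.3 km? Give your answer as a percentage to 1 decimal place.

16.6%

⟨φ⟩ = (1/(z₂−z₁)) ∫ φ₀ e^(−kz) dz = φ₀·(e^(−k·z₁) − e^(−k·z₂)) / (k·(z₂−z₁))
e^(−0.54×0.7) = 0.6852; e^(−0.54×4.3) = 0.0981
⟨φ⟩ = 0.55 × (0.6852 − 0.0981) / (0.54 × 3.6) = 0.55 × 0.3020 = 0.1661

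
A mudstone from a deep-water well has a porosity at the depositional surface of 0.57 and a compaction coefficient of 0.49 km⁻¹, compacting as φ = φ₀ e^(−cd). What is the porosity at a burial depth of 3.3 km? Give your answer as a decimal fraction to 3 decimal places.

φ = φ₀·exp(−c·d) = 0.57 × exp(−0.49 × 3.3) = 0.57 × exp(−1.617)
  = 0.57 × 0.1985 = 0.1131

0.113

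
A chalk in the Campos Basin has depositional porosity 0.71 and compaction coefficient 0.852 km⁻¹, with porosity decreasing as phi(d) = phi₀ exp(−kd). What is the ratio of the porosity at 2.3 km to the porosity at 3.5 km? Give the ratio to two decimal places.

phi(d₁)/phi(d₂) = e^(−k·d₁)/e^(−k·d₂) = e^{k(d₂−d₁)}
= exp(0.852 × 1.2) = exp(1.022) = 2.7799

2.78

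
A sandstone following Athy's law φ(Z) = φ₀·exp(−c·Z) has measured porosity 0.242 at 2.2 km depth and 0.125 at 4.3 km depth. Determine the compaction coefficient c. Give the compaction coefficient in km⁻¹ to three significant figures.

0.315 km⁻¹

Athy: φ(Z) = φ₀ e^(−cZ) ⇒ φ₁/φ₂ = e^{c(Z₂−Z₁)} ⇒ c = ln(φ₁/φ₂)/(Z₂−Z₁)
c = ln(0.242/0.125) / (4.3 − 2.2) = ln(1.936) / 2.1 = 0.6606 / 2.1 = 0.3146 km⁻¹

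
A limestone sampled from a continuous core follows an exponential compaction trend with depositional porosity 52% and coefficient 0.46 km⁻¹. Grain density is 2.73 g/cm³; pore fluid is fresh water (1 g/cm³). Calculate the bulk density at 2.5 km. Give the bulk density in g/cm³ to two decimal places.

2.45 g/cm³

Porosity at depth: n = 0.52·exp(−0.46×2.5) = 0.52×0.3166 = 0.1647
Bulk density: ρ_b = (1−n)ρ_g + n·ρ_f = 0.8353×2.73 + 0.1647×1
       = 2.281 + 0.165 = 2.445 g/cm³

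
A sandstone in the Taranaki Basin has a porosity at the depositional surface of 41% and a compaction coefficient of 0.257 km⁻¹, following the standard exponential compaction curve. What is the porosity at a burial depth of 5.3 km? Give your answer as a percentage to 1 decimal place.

10.5%

φ = φ₀·exp(−k·Z) = 0.41 × exp(−0.257 × 5.3) = 0.41 × exp(−1.362)
  = 0.41 × 0.2561 = 0.1050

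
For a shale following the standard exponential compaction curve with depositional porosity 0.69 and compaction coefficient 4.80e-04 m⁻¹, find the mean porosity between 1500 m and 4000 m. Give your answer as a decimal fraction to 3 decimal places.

0.196

Working in km (1 km = 1000 m; c in km⁻¹ = c in m⁻¹ × 1000):
⟨n⟩ = (1/(Z₂−Z₁)) ∫ n₀ e^(−cZ) dZ = n₀·(e^(−c·Z₁) − e^(−c·Z₂)) / (c·(Z₂−Z₁))
e^(−0.48×1.5) = 0.4868; e^(−0.48×4) = 0.1466
⟨n⟩ = 0.69 × (0.4868 − 0.1466) / (0.48 × 2.5) = 0.69 × 0.2835 = 0.1956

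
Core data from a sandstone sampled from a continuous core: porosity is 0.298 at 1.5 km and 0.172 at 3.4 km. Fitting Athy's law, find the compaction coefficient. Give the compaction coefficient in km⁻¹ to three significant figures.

Athy: φ(d) = φ₀ e^(−kd) ⇒ φ₁/φ₂ = e^{k(d₂−d₁)} ⇒ k = ln(φ₁/φ₂)/(d₂−d₁)
k = ln(0.298/0.172) / (3.4 − 1.5) = ln(1.733) / 1.9 = 0.5496 / 1.9 = 0.2893 km⁻¹

0.289 km⁻¹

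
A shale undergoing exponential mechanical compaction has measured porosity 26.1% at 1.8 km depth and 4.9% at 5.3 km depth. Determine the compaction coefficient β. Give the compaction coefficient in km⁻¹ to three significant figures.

0.478 km⁻¹

Athy: φ(d) = φ₀ e^(−βd) ⇒ φ₁/φ₂ = e^{β(d₂−d₁)} ⇒ β = ln(φ₁/φ₂)/(d₂−d₁)
β = ln(0.261/0.049) / (5.3 − 1.8) = ln(5.327) / 3.5 = 1.6727 / 3.5 = 0.4779 km⁻¹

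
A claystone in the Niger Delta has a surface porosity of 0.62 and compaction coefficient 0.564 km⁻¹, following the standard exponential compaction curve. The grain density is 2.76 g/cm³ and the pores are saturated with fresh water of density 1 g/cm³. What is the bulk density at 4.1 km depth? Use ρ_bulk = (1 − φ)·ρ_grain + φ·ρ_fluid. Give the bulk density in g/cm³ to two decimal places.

2.65 g/cm³

Porosity at depth: φ = 0.62·exp(−0.564×4.1) = 0.62×0.0990 = 0.0614
Bulk density: ρ_b = (1−φ)ρ_g + φ·ρ_f = 0.9386×2.76 + 0.0614×1
       = 2.591 + 0.061 = 2.652 g/cm³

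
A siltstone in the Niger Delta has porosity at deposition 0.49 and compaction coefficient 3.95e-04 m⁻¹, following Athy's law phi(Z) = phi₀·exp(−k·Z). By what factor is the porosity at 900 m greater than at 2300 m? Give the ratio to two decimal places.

1.74

Working in km (1 km = 1000 m; k in km⁻¹ = k in m⁻¹ × 1000):
phi(Z₁)/phi(Z₂) = e^(−k·Z₁)/e^(−k·Z₂) = e^{k(Z₂−Z₁)}
= exp(0.395 × 1.4) = exp(0.553) = 1.7385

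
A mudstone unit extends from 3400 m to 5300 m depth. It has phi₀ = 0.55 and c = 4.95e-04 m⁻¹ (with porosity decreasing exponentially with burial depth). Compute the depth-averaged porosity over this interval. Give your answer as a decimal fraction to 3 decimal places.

Working in km (1 km = 1000 m; c in km⁻¹ = c in m⁻¹ × 1000):
⟨phi⟩ = (1/(d₂−d₁)) ∫ phi₀ e^(−cd) dd = phi₀·(e^(−c·d₁) − e^(−c·d₂)) / (c·(d₂−d₁))
e^(−0.495×3.4) = 0.1858; e^(−0.495×5.3) = 0.0725
⟨phi⟩ = 0.55 × (0.1858 − 0.0725) / (0.495 × 1.9) = 0.55 × 0.1204 = 0.0662

0.066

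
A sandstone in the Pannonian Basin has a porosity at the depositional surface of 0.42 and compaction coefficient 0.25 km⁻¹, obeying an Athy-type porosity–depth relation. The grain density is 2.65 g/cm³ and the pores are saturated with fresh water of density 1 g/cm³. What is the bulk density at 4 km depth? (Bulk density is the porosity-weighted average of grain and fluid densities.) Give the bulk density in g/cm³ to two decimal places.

2.40 g/cm³

Porosity at depth: phi = 0.42·exp(−0.25×4) = 0.42×0.3679 = 0.1545
Bulk density: ρ_b = (1−phi)ρ_g + phi·ρ_f = 0.8455×2.65 + 0.1545×1
       = 2.241 + 0.155 = 2.395 g/cm³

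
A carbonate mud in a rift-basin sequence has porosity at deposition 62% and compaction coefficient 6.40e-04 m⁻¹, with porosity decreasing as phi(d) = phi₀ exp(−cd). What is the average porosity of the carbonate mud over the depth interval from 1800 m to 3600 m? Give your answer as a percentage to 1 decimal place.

Working in km (1 km = 1000 m; c in km⁻¹ = c in m⁻¹ × 1000):
⟨phi⟩ = (1/(d₂−d₁)) ∫ phi₀ e^(−cd) dd = phi₀·(e^(−c·d₁) − e^(−c·d₂)) / (c·(d₂−d₁))
e^(−0.64×1.8) = 0.3160; e^(−0.64×3.6) = 0.0999
⟨phi⟩ = 0.62 × (0.3160 − 0.0999) / (0.64 × 1.8) = 0.62 × 0.1876 = 0.1163

11.6%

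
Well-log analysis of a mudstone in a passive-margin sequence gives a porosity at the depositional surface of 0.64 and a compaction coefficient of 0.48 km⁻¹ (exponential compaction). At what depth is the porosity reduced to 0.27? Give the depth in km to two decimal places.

1.80 km

Invert Athy's law: z = ln(n₀/n) / k
z = ln(0.64/0.27) / 0.48 = ln(2.37) / 0.48 = 0.8630 / 0.48 = 1.798 km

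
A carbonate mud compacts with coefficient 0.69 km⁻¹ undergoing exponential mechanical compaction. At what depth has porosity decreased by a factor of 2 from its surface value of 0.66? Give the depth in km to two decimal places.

n/n₀ = 1/2 ⇒ exp(−k·Z) = 1/2 ⇒ Z = ln(2) / k
Z = 0.6931 / 0.69 = 1.005 km

1.00 km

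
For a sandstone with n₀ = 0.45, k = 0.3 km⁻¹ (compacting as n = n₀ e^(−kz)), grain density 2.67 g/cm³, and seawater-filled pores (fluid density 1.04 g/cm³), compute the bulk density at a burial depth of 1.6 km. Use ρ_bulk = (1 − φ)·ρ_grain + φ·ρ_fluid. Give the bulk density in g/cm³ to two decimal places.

2.22 g/cm³

Porosity at depth: n = 0.45·exp(−0.3×1.6) = 0.45×0.6188 = 0.2785
Bulk density: ρ_b = (1−n)ρ_g + n·ρ_f = 0.7215×2.67 + 0.2785×1.04
       = 1.927 + 0.290 = 2.216 g/cm³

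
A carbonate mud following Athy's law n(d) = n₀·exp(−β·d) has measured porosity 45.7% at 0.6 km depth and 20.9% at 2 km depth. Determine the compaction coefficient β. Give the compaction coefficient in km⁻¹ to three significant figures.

Athy: n(d) = n₀ e^(−βd) ⇒ n₁/n₂ = e^{β(d₂−d₁)} ⇒ β = ln(n₁/n₂)/(d₂−d₁)
β = ln(0.457/0.209) / (2 − 0.6) = ln(2.187) / 1.4 = 0.7823 / 1.4 = 0.5588 km⁻¹

0.559 km⁻¹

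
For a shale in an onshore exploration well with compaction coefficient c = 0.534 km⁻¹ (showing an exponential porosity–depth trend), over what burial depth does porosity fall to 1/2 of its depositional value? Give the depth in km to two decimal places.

1.30 km

n/n₀ = 1/2 ⇒ exp(−c·z) = 1/2 ⇒ z = ln(2) / c
z = 0.6931 / 0.534 = 1.298 km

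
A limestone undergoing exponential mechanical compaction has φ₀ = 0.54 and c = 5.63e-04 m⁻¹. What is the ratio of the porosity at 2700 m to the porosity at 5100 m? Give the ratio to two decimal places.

Working in km (1 km = 1000 m; c in km⁻¹ = c in m⁻¹ × 1000):
φ(d₁)/φ(d₂) = e^(−c·d₁)/e^(−c·d₂) = e^{c(d₂−d₁)}
= exp(0.563 × 2.4) = exp(1.351) = 3.8621

3.86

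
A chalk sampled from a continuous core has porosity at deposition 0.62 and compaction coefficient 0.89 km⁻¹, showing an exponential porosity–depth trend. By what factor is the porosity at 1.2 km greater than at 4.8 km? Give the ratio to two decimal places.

phi(d₁)/phi(d₂) = e^(−c·d₁)/e^(−c·d₂) = e^{c(d₂−d₁)}
= exp(0.89 × 3.6) = exp(3.204) = 24.6309

24.63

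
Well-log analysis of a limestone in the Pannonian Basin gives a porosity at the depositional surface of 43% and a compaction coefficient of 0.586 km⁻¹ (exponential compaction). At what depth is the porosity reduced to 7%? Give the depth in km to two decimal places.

Invert Athy's law: z = ln(phi₀/phi) / β
z = ln(0.43/0.07) / 0.586 = ln(6.143) / 0.586 = 1.8153 / 0.586 = 3.098 km

3.10 km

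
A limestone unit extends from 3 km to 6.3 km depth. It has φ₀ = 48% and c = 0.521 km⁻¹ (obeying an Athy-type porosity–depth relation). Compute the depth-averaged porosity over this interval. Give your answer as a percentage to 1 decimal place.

4.8%

⟨φ⟩ = (1/(d₂−d₁)) ∫ φ₀ e^(−cd) dd = φ₀·(e^(−c·d₁) − e^(−c·d₂)) / (c·(d₂−d₁))
e^(−0.521×3) = 0.2095; e^(−0.521×6.3) = 0.0375
⟨φ⟩ = 0.48 × (0.2095 − 0.0375) / (0.521 × 3.3) = 0.48 × 0.1000 = 0.0480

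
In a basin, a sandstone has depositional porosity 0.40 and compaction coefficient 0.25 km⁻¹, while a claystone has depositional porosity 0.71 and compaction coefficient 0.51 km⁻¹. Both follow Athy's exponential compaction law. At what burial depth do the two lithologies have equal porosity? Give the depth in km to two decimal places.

Set n₀ₐ e^(−βₐZ) = n₀ᵦ e^(−βᵦZ) ⇒ ln(n₀ₐ/n₀ᵦ) = (βₐ − βᵦ)·Z
Z = ln(0.4/0.71) / (0.25 − 0.51) = -0.5738 / -0.26 = 2.207 km

2.21 km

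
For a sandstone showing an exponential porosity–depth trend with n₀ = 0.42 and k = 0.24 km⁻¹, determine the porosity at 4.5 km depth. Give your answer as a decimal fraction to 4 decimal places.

n = n₀·exp(−k·d) = 0.42 × exp(−0.24 × 4.5) = 0.42 × exp(−1.08)
  = 0.42 × 0.3396 = 0.1426

0.1426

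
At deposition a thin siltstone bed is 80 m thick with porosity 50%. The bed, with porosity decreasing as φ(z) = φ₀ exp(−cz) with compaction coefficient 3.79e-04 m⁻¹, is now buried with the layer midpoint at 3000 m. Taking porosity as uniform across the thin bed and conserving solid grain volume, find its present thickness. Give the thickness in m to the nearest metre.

Working in km (1 km = 1000 m; c in km⁻¹ = c in m⁻¹ × 1000):
Porosity at 3 km: φ = 0.5·exp(−0.379×3) = 0.1604
Solid-volume conservation: h(1−φ) = h₀(1−φ₀) ⇒ h = h₀·(1−φ₀)/(1−φ)
h = 0.08 × (1 − 0.5)/(1 − 0.1604) = 0.08 × 0.5955 = 0.0476 km

48 m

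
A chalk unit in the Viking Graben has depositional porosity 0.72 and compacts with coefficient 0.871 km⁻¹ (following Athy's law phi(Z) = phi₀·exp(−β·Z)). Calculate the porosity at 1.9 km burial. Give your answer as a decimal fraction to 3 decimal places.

0.138

phi = phi₀·exp(−β·Z) = 0.72 × exp(−0.871 × 1.9) = 0.72 × exp(−1.655)
  = 0.72 × 0.1911 = 0.1376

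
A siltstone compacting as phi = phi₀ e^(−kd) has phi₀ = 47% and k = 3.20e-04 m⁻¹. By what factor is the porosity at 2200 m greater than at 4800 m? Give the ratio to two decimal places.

2.30

Working in km (1 km = 1000 m; k in km⁻¹ = k in m⁻¹ × 1000):
phi(d₁)/phi(d₂) = e^(−k·d₁)/e^(−k·d₂) = e^{k(d₂−d₁)}
= exp(0.32 × 2.6) = exp(0.832) = 2.2979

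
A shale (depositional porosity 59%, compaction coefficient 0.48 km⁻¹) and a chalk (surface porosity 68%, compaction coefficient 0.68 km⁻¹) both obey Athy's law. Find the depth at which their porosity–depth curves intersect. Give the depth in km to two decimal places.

Set n₀ₐ e^(−cₐZ) = n₀ᵦ e^(−cᵦZ) ⇒ ln(n₀ₐ/n₀ᵦ) = (cₐ − cᵦ)·Z
Z = ln(0.59/0.68) / (0.48 − 0.68) = -0.1420 / -0.2 = 0.710 km

0.71 km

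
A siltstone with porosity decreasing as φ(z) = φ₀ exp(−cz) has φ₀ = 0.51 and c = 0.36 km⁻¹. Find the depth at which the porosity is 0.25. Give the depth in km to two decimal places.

1.98 km

Invert Athy's law: z = ln(φ₀/φ) / c
z = ln(0.51/0.25) / 0.36 = ln(2.04) / 0.36 = 0.7129 / 0.36 = 1.980 km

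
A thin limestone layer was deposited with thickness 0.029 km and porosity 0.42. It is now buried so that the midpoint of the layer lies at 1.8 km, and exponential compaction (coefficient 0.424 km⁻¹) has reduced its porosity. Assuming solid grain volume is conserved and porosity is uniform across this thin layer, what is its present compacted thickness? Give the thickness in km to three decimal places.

0.021 km

Porosity at 1.8 km: phi = 0.42·exp(−0.424×1.8) = 0.1958
Solid-volume conservation: h(1−phi) = h₀(1−phi₀) ⇒ h = h₀·(1−phi₀)/(1−phi)
h = 0.029 × (1 − 0.42)/(1 − 0.1958) = 0.029 × 0.7212 = 0.0209 km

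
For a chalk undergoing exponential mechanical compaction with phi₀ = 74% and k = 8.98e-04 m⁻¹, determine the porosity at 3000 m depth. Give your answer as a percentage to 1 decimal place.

Working in km (1 km = 1000 m; k in km⁻¹ = k in m⁻¹ × 1000):
phi = phi₀·exp(−k·Z) = 0.74 × exp(−0.898 × 3) = 0.74 × exp(−2.694)
  = 0.74 × 0.0676 = 0.0500

5.0%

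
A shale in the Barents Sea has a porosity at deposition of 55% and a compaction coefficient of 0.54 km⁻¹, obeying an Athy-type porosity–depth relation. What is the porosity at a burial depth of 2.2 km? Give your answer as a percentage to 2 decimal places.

16.77%

n = n₀·exp(−k·d) = 0.55 × exp(−0.54 × 2.2) = 0.55 × exp(−1.188)
  = 0.55 × 0.3048 = 0.1677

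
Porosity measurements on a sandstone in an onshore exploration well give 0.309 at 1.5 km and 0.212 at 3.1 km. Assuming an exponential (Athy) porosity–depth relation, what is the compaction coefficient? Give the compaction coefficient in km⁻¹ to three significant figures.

Athy: φ(d) = φ₀ e^(−βd) ⇒ φ₁/φ₂ = e^{β(d₂−d₁)} ⇒ β = ln(φ₁/φ₂)/(d₂−d₁)
β = ln(0.309/0.212) / (3.1 − 1.5) = ln(1.458) / 1.6 = 0.3768 / 1.6 = 0.2355 km⁻¹

0.235 km⁻¹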